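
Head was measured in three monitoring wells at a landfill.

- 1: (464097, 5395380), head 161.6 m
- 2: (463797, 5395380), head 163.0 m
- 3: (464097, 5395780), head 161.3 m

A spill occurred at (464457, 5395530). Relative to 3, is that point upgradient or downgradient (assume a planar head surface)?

downgradient

∂h/∂x = (163.0 − 161.6) / (463797 − 464097) = -0.004667
∂h/∂y = (161.3 − 161.6) / (5395780 − 5395380) = -0.0007500
Head at (464457, 5395530) = 161.6 + (-0.004667)·(360) + (-0.0007500)·(150) = 159.81 m.
That is lower than the 161.3 m at 3, so the point is downgradient.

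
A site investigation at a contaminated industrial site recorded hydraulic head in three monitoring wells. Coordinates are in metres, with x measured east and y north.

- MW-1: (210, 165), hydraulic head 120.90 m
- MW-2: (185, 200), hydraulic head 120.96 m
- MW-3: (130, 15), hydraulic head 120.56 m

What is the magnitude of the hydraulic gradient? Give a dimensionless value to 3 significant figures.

0.00208

Differences from MW-1: to MW-2 (Δx, Δy, Δh) = (-25, 35, +0.06); to MW-3 = (-80, -150, -0.34).
Determinant of the coordinate differences = (-25)·(-150) − (-80)·35 = 6550.
∂h/∂x = [(+0.06)·(-150) − (-0.34)·35] / 6550 = +0.0004427
∂h/∂y = [(-25)·(-0.34) − (-80)·(+0.06)] / 6550 = +0.002031
|∇h| = √(0.0004427² + 0.002031²) = 0.002079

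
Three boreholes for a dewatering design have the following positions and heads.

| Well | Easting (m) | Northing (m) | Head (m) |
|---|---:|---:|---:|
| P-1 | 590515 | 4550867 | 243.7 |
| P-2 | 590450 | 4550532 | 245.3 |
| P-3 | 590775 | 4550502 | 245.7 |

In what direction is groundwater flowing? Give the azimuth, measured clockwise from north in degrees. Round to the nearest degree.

Three-point gradient (reference P-1): Δ to P-2 = (-65, -335, +1.6), Δ to P-3 = (260, -365, +2.0).
∂h/∂x = +0.0007760, ∂h/∂y = -0.004927 (det = 110825).
Flow direction (−∇h) has components (-0.0007760 E, +0.004927 N).
Azimuth = atan2(E, N) = atan2(-0.0007760, +0.004927) = 351.0° ≈ 351°.

351°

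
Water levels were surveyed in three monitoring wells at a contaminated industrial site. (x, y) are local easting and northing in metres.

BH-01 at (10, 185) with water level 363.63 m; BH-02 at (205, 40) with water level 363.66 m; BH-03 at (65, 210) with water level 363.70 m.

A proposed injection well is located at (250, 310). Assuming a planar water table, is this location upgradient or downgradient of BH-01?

upgradient

With h = a·x + b·y + c and BH-01 as origin, the differences give:
  195·a + (-145)·b = +0.03
  55·a + 25·b = +0.07
Eliminate b (×25 and ×(-145), subtract): 12850·a = 10.900 → a = ∂h/∂x = +0.0008482
Back-substitute: b = ∂h/∂y = +0.0009339.
Head at (250, 310) = 363.63 + (+0.0008482)·(240) + (+0.0009339)·(125) = 363.95 m.
That is higher than the 363.63 m at BH-01, so the point is upgradient.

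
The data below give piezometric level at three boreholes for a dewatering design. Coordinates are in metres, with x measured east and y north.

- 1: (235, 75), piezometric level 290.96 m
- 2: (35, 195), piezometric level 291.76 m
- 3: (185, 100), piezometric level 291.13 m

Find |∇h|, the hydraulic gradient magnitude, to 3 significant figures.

Differences from 1: to 2 (Δx, Δy, Δh) = (-200, 120, +0.80); to 3 = (-50, 25, +0.17).
Determinant of the coordinate differences = (-200)·25 − (-50)·120 = 1000.
∂h/∂x = [(+0.80)·25 − (+0.17)·120] / 1000 = -0.0004000
∂h/∂y = [(-200)·(+0.17) − (-50)·(+0.80)] / 1000 = +0.006000
|∇h| = √(-0.0004000² + 0.006000²) = 0.006013

0.00601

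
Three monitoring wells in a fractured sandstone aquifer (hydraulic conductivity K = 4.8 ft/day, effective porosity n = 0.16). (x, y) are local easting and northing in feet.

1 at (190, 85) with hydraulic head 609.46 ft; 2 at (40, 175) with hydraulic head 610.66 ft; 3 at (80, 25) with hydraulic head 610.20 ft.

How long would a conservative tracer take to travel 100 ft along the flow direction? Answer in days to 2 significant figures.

450 days

Differences from 1: to 2 (Δx, Δy, Δh) = (-150, 90, +1.20); to 3 = (-110, -60, +0.74).
Determinant of the coordinate differences = (-150)·(-60) − (-110)·90 = 18900.
∂h/∂x = [(+1.20)·(-60) − (+0.74)·90] / 18900 = -0.007333
∂h/∂y = [(-150)·(+0.74) − (-110)·(+1.20)] / 18900 = +0.001111
|∇h| = √(-0.007333² + 0.001111²) = 0.007417
Seepage velocity v = K·i/n = 4.8 × 0.007417 / 0.16 = 0.2225 ft/day.
t = 100 / 0.2225 = 449.4 days.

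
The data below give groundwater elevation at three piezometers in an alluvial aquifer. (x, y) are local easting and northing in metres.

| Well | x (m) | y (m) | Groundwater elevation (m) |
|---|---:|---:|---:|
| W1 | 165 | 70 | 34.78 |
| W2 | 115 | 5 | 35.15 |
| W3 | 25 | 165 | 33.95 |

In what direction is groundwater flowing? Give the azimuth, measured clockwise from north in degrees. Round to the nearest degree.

349°

Taking W1 as reference: W2−W1 = (-50, -65, +0.37); W3−W1 = (-140, 95, -0.83).
Solve a·Δx + b·Δy = Δh: det = (-50)·95 − (-140)·(-65) = -13850.
∂h/∂x = [(+0.37)·95 − (-0.83)·(-65)] / -13850 = +0.001357
∂h/∂y = [(-50)·(-0.83) − (-140)·(+0.37)] / -13850 = -0.006736
Flow direction (−∇h) has components (-0.001357 E, +0.006736 N).
Azimuth = atan2(E, N) = atan2(-0.001357, +0.006736) = 348.6° ≈ 349°.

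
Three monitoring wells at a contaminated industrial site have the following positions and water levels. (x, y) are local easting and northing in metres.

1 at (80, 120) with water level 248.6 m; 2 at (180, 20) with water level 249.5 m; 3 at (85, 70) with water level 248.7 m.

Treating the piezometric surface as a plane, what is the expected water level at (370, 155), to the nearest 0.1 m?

250.8 m

Differences from 1: to 2 (Δx, Δy, Δh) = (100, -100, +0.9); to 3 = (5, -50, +0.1).
Solve a·Δx + b·Δy = Δh: det = 100·(-50) − 5·(-100) = -4500.
∂h/∂x = [(+0.9)·(-50) − (+0.1)·(-100)] / -4500 = +0.007778
∂h/∂y = [100·(+0.1) − 5·(+0.9)] / -4500 = -0.001222
h(370, 155) = 248.6 + (+0.007778)·(290) + (-0.001222)·(35) = 248.6 +2.256 -0.043 = 250.813 m.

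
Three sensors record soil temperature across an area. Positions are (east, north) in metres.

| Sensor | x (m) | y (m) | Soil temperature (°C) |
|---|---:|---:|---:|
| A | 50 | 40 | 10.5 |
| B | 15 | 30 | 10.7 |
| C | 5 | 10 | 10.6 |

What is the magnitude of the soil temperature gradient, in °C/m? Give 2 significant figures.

0.012 °C/m

Taking A as reference: B−A = (-35, -10, +0.2); C−A = (-45, -30, +0.1).
Solve a·Δx + b·Δy = ΔT: det = (-35)·(-30) − (-45)·(-10) = 600.
∂T/∂x = [(+0.2)·(-30) − (+0.1)·(-10)] / 600 = -0.008333
∂T/∂y = [(-35)·(+0.1) − (-45)·(+0.2)] / 600 = +0.009167
|∇f| = √(-0.008333² + 0.009167²) = 0.01239 °C/m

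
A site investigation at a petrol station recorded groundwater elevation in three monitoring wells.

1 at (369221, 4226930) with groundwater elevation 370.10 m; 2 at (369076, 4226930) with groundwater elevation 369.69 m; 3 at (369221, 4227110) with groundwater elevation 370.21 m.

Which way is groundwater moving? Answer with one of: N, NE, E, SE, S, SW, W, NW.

∂h/∂x = (369.69 − 370.10) / (369076 − 369221) = +0.002828
∂h/∂y = (370.21 − 370.10) / (4227110 − 4226930) = +0.0006111
Flow = −∇h = (-0.002828 east, -0.0006111 north), which points west.

W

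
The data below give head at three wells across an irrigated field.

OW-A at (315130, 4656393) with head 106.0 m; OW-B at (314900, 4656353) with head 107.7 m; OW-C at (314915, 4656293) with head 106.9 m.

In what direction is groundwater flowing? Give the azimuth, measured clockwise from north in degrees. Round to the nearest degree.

140°

Differences from OW-A: to OW-B (Δx, Δy, Δh) = (-230, -40, +1.7); to OW-C = (-215, -100, +0.9).
Determinant of the coordinate differences = (-230)·(-100) − (-215)·(-40) = 14400.
∂h/∂x = [(+1.7)·(-100) − (+0.9)·(-40)] / 14400 = -0.009306
∂h/∂y = [(-230)·(+0.9) − (-215)·(+1.7)] / 14400 = +0.01101
Flow direction (−∇h) has components (+0.009306 E, -0.01101 N).
Azimuth = atan2(E, N) = atan2(+0.009306, -0.01101) = 139.8° ≈ 140°.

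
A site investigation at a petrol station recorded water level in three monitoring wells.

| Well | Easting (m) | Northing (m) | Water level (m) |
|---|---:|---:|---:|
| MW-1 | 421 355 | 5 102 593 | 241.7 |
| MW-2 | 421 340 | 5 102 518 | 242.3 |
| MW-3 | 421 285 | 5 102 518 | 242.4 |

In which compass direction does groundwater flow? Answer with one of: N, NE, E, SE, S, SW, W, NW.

N

Differences from MW-1: to MW-2 (Δx, Δy, Δh) = (-15, -75, +0.6); to MW-3 = (-70, -75, +0.7).
Determinant of the coordinate differences = (-15)·(-75) − (-70)·(-75) = -4125.
∂h/∂x = [(+0.6)·(-75) − (+0.7)·(-75)] / -4125 = -0.001818
∂h/∂y = [(-15)·(+0.7) − (-70)·(+0.6)] / -4125 = -0.007636
Flow = −∇h = (+0.001818 east, +0.007636 north), which points north.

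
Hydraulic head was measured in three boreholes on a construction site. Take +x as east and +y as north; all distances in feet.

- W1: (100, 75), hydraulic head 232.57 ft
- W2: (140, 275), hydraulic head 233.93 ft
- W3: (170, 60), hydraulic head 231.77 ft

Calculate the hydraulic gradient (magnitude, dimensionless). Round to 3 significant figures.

0.0129

Differences from W1: to W2 (Δx, Δy, Δh) = (40, 200, +1.36); to W3 = (70, -15, -0.80).
Solve a·Δx + b·Δy = Δh: det = 40·(-15) − 70·200 = -14600.
∂h/∂x = [(+1.36)·(-15) − (-0.80)·200] / -14600 = -0.009562
∂h/∂y = [40·(-0.80) − 70·(+1.36)] / -14600 = +0.008712
|∇h| = √(-0.009562² + 0.008712²) = 0.01294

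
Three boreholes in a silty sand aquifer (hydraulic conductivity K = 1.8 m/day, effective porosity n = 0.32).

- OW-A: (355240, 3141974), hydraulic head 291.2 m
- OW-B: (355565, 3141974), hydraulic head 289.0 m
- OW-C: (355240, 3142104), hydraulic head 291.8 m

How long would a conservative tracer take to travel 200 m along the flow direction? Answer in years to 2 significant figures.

12 years

∂h/∂x = (289.0 − 291.2) / (355565 − 355240) = -0.006769
∂h/∂y = (291.8 − 291.2) / (3142104 − 3141974) = +0.004615
|∇h| = √(-0.006769² + 0.004615²) = 0.008193
Seepage velocity v = K·i/n = 1.8 × 0.008193 / 0.32 = 0.04609 m/day.
t = 200 / 0.04609 = 4339 days = 11.9 years.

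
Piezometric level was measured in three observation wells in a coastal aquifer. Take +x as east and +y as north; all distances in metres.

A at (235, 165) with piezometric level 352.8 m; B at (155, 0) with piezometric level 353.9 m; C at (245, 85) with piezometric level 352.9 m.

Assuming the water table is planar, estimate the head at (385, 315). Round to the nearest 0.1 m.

Three-point gradient (reference A): Δ to B = (-80, -165, +1.1), Δ to C = (10, -80, +0.1).
∂h/∂x = -0.008882, ∂h/∂y = -0.002360 (det = 8050).
h(385, 315) = 352.8 + (-0.008882)·(150) + (-0.002360)·(150) = 352.8 -1.332 -0.354 = 351.114 m.

351.1 m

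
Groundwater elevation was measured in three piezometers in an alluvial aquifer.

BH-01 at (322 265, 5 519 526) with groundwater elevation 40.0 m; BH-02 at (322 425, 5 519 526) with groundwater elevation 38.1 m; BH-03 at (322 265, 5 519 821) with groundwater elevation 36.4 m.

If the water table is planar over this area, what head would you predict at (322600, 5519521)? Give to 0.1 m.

∂h/∂x = (38.1 − 40.0) / (322425 − 322265) = -0.01187
∂h/∂y = (36.4 − 40.0) / (5519821 − 5519526) = -0.01220
h(322600, 5519521) = 40.0 + (-0.01187)·(335) + (-0.01220)·(-5) = 40.0 -3.978 +0.061 = 36.083 m.

36.1 m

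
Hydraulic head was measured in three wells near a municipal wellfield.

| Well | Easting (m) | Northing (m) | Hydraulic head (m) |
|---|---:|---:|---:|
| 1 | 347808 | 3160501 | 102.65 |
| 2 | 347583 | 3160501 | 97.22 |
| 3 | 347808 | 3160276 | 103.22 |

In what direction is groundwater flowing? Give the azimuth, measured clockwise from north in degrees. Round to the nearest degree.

∂h/∂x = (97.22 − 102.65) / (347583 − 347808) = +0.02413
∂h/∂y = (103.22 − 102.65) / (3160276 − 3160501) = -0.002533
Flow direction (−∇h) has components (-0.02413 E, +0.002533 N).
Azimuth = atan2(E, N) = atan2(-0.02413, +0.002533) = 276.0° ≈ 276°.

276°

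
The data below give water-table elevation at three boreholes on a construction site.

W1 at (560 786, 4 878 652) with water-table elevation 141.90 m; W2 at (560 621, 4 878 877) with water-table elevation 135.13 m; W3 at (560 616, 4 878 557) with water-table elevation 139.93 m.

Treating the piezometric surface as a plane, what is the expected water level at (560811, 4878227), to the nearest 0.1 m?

148.9 m

Taking W1 as reference: W2−W1 = (-165, 225, -6.77); W3−W1 = (-170, -95, -1.97).
Determinant of the coordinate differences = (-165)·(-95) − (-170)·225 = 53925.
∂h/∂x = [(-6.77)·(-95) − (-1.97)·225] / 53925 = +0.02015
∂h/∂y = [(-165)·(-1.97) − (-170)·(-6.77)] / 53925 = -0.01531
h(560811, 4878227) = 141.90 + (+0.02015)·(25) + (-0.01531)·(-425) = 141.90 +0.504 +6.509 = 148.912 m.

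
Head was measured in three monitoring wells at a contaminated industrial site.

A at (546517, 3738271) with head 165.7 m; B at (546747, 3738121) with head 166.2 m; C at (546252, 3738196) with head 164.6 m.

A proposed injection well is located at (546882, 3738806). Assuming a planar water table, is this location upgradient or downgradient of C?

Taking A as reference: B−A = (230, -150, +0.5); C−A = (-265, -75, -1.1).
Determinant of the coordinate differences = 230·(-75) − (-265)·(-150) = -57000.
∂h/∂x = [(+0.5)·(-75) − (-1.1)·(-150)] / -57000 = +0.003553
∂h/∂y = [230·(-1.1) − (-265)·(+0.5)] / -57000 = +0.002114
Head at (546882, 3738806) = 165.7 + (+0.003553)·(365) + (+0.002114)·(535) = 168.13 m.
That is higher than the 164.6 m at C, so the point is upgradient.

upgradient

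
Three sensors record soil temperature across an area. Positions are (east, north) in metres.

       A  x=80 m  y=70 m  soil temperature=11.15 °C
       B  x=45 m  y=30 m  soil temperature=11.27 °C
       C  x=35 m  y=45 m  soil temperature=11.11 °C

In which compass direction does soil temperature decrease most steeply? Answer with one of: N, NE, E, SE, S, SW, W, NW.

Three-point gradient (reference A): Δ to B = (-35, -40, +0.12), Δ to C = (-45, -25, -0.04).
∂T/∂x = +0.004973, ∂T/∂y = -0.007351 (det = -925).
Steepest decrease is along −∇f = (-0.004973 E, +0.007351 N) → northwest.

NW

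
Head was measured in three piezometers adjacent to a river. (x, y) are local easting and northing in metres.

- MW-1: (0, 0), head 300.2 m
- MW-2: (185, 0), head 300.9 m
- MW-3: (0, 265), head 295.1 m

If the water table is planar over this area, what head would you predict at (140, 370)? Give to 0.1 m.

293.6 m

∂h/∂x = (300.9 − 300.2) / (185 − 0) = +0.003784
∂h/∂y = (295.1 − 300.2) / (265 − 0) = -0.01925
h(140, 370) = 300.2 + (+0.003784)·(140) + (-0.01925)·(370) = 300.2 +0.530 -7.121 = 293.609 m.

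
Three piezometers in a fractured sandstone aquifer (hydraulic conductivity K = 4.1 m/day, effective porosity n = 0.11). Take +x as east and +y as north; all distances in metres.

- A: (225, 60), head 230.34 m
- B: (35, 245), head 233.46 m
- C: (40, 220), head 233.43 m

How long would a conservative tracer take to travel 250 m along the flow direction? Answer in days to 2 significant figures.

Taking A as reference: B−A = (-190, 185, +3.12); C−A = (-185, 160, +3.09).
Determinant of the coordinate differences = (-190)·160 − (-185)·185 = 3825.
∂h/∂x = [(+3.12)·160 − (+3.09)·185] / 3825 = -0.01894
∂h/∂y = [(-190)·(+3.09) − (-185)·(+3.12)] / 3825 = -0.002588
|∇h| = √(-0.01894² + -0.002588²) = 0.01912
Seepage velocity v = K·i/n = 4.1 × 0.01912 / 0.11 = 0.7127 m/day.
t = 250 / 0.7127 = 350.8 days.

350 days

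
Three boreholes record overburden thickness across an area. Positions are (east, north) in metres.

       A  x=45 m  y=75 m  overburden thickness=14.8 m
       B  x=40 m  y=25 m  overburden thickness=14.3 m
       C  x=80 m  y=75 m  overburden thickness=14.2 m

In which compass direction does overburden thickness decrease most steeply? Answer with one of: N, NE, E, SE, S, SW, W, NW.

Taking A as reference: B−A = (-5, -50, -0.5); C−A = (35, 0, -0.6).
Determinant of the coordinate differences = (-5)·0 − 35·(-50) = 1750.
∂d/∂x = [(-0.5)·0 − (-0.6)·(-50)] / 1750 = -0.01714
∂d/∂y = [(-5)·(-0.6) − 35·(-0.5)] / 1750 = +0.01171
Steepest decrease is along −∇f = (+0.01714 E, -0.01171 N) → southeast.

SE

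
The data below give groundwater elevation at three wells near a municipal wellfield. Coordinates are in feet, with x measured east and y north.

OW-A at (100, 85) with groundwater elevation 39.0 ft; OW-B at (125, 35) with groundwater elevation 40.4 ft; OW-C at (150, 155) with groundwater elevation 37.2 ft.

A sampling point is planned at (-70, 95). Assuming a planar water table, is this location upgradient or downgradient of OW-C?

upgradient

Taking OW-A as reference: OW-B−OW-A = (25, -50, +1.4); OW-C−OW-A = (50, 70, -1.8).
Solve a·Δx + b·Δy = Δh: det = 25·70 − 50·(-50) = 4250.
∂h/∂x = [(+1.4)·70 − (-1.8)·(-50)] / 4250 = +0.001882
∂h/∂y = [25·(-1.8) − 50·(+1.4)] / 4250 = -0.02706
Head at (-70, 95) = 39.0 + (+0.001882)·(-170) + (-0.02706)·(10) = 38.41 ft.
That is higher than the 37.2 ft at OW-C, so the point is upgradient.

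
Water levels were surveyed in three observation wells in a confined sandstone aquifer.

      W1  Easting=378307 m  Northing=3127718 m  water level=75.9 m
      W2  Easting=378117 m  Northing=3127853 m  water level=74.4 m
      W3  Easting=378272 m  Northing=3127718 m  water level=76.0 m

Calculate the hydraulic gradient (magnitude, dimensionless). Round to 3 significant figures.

Taking W1 as reference: W2−W1 = (-190, 135, -1.5); W3−W1 = (-35, 0, +0.1).
Determinant of the coordinate differences = (-190)·0 − (-35)·135 = 4725.
∂h/∂x = [(-1.5)·0 − (+0.1)·135] / 4725 = -0.002857
∂h/∂y = [(-190)·(+0.1) − (-35)·(-1.5)] / 4725 = -0.01513
|∇h| = √(-0.002857² + -0.01513²) = 0.0154

0.0154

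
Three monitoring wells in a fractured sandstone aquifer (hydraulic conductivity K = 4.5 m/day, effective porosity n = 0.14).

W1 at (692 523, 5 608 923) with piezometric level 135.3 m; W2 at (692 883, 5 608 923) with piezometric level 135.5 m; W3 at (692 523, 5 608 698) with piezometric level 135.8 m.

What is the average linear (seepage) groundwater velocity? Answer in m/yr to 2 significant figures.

∂h/∂x = (135.5 − 135.3) / (692883 − 692523) = +0.0005556
∂h/∂y = (135.8 − 135.3) / (5608698 − 5608923) = -0.002222
|∇h| = √(0.0005556² + -0.002222²) = 0.00229
Seepage velocity v = K·i/n = 4.5 × 0.00229 / 0.14 = 0.07361 m/day = 26.89 m/yr.

27 m/yr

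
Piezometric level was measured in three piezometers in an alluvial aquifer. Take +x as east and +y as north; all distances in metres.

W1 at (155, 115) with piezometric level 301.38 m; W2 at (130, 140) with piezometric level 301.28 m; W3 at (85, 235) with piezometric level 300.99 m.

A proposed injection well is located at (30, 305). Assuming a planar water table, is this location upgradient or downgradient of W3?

Differences from W1: to W2 (Δx, Δy, Δh) = (-25, 25, -0.10); to W3 = (-70, 120, -0.39).
Solve a·Δx + b·Δy = Δh: det = (-25)·120 − (-70)·25 = -1250.
∂h/∂x = [(-0.10)·120 − (-0.39)·25] / -1250 = +0.001800
∂h/∂y = [(-25)·(-0.39) − (-70)·(-0.10)] / -1250 = -0.002200
Head at (30, 305) = 301.38 + (+0.001800)·(-125) + (-0.002200)·(190) = 300.74 m.
That is lower than the 300.99 m at W3, so the point is downgradient.

downgradient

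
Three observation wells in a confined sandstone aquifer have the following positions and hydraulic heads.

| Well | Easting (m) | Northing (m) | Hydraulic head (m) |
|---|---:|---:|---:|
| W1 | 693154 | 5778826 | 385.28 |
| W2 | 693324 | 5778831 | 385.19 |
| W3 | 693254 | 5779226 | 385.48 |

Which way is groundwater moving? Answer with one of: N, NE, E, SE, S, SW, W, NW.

SE

Taking W1 as reference: W2−W1 = (170, 5, -0.09); W3−W1 = (100, 400, +0.20).
Solve a·Δx + b·Δy = Δh: det = 170·400 − 100·5 = 67500.
∂h/∂x = [(-0.09)·400 − (+0.20)·5] / 67500 = -0.0005481
∂h/∂y = [170·(+0.20) − 100·(-0.09)] / 67500 = +0.0006370
Flow = −∇h = (+0.0005481 east, -0.0006370 north), which points southeast.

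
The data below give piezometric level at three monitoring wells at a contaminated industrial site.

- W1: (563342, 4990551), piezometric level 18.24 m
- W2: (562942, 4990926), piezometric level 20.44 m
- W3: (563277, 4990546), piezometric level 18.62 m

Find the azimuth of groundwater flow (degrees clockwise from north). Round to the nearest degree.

Three-point gradient (reference W1): Δ to W2 = (-400, 375, +2.20), Δ to W3 = (-65, -5, +0.38).
∂h/∂x = -0.005820, ∂h/∂y = -0.0003412 (det = 26375).
Flow direction (−∇h) has components (+0.005820 E, +0.0003412 N).
Azimuth = atan2(E, N) = atan2(+0.005820, +0.0003412) = 86.6° ≈ 087°.

087°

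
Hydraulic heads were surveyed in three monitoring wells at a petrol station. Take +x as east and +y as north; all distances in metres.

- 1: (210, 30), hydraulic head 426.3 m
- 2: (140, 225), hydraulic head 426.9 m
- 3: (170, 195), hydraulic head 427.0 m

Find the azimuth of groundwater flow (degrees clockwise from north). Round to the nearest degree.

236°

Three-point gradient (reference 1): Δ to 2 = (-70, 195, +0.6), Δ to 3 = (-40, 165, +0.7).
∂h/∂x = +0.01000, ∂h/∂y = +0.006667 (det = -3750).
Flow direction (−∇h) has components (-0.01000 E, -0.006667 N).
Azimuth = atan2(E, N) = atan2(-0.01000, -0.006667) = 236.3° ≈ 236°.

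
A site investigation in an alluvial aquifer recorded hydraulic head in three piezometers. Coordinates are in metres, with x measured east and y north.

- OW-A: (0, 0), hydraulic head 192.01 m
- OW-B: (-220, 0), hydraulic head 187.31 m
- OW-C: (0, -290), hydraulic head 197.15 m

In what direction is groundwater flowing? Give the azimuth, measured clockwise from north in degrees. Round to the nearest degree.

∂h/∂x = (187.31 − 192.01) / (-220 − 0) = +0.02136
∂h/∂y = (197.15 − 192.01) / (-290 − 0) = -0.01772
Flow direction (−∇h) has components (-0.02136 E, +0.01772 N).
Azimuth = atan2(E, N) = atan2(-0.02136, +0.01772) = 309.7° ≈ 310°.

310°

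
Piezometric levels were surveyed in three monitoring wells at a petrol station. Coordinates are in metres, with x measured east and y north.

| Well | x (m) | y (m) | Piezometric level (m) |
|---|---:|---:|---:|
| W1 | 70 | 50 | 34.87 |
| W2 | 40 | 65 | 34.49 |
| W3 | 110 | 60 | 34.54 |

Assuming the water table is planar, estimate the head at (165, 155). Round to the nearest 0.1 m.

Differences from W1: to W2 (Δx, Δy, Δh) = (-30, 15, -0.38); to W3 = (40, 10, -0.33).
Solve a·Δx + b·Δy = Δh: det = (-30)·10 − 40·15 = -900.
∂h/∂x = [(-0.38)·10 − (-0.33)·15] / -900 = -0.001278
∂h/∂y = [(-30)·(-0.33) − 40·(-0.38)] / -900 = -0.02789
h(165, 155) = 34.87 + (-0.001278)·(95) + (-0.02789)·(105) = 34.87 -0.121 -2.928 = 31.820 m.

31.8 m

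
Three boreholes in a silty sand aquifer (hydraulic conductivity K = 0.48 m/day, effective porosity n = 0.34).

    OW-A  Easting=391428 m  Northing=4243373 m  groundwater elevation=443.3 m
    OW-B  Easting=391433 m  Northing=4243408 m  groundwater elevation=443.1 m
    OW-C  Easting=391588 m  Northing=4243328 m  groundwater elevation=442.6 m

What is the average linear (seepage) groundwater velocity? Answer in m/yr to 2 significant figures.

Three-point gradient (reference OW-A): Δ to OW-B = (5, 35, -0.2), Δ to OW-C = (160, -45, -0.7).
∂h/∂x = -0.005751, ∂h/∂y = -0.004893 (det = -5825).
|∇h| = √(-0.005751² + -0.004893²) = 0.007551
Seepage velocity v = K·i/n = 0.48 × 0.007551 / 0.34 = 0.01066 m/day = 3.894 m/yr.

3.9 m/yr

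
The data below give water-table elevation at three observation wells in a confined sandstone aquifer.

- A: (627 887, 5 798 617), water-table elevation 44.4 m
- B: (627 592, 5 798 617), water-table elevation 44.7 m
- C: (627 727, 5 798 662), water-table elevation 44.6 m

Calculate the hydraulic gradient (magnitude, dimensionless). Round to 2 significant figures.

0.0013

Taking A as reference: B−A = (-295, 0, +0.3); C−A = (-160, 45, +0.2).
Solve a·Δx + b·Δy = Δh: det = (-295)·45 − (-160)·0 = -13275.
∂h/∂x = [(+0.3)·45 − (+0.2)·0] / -13275 = -0.001017
∂h/∂y = [(-295)·(+0.2) − (-160)·(+0.3)] / -13275 = +0.0008286
|∇h| = √(-0.001017² + 0.0008286²) = 0.001312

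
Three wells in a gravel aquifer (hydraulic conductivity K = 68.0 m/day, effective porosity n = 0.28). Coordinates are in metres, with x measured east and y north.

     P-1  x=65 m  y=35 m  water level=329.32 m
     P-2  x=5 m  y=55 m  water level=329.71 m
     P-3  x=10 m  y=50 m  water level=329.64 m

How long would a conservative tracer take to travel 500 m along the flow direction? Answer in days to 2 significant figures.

Taking P-1 as reference: P-2−P-1 = (-60, 20, +0.39); P-3−P-1 = (-55, 15, +0.32).
Solve a·Δx + b·Δy = Δh: det = (-60)·15 − (-55)·20 = 200.
∂h/∂x = [(+0.39)·15 − (+0.32)·20] / 200 = -0.002750
∂h/∂y = [(-60)·(+0.32) − (-55)·(+0.39)] / 200 = +0.01125
|∇h| = √(-0.002750² + 0.01125²) = 0.01158
Seepage velocity v = K·i/n = 68.0 × 0.01158 / 0.28 = 2.812 m/day.
t = 500 / 2.812 = 177.8 days.

180 days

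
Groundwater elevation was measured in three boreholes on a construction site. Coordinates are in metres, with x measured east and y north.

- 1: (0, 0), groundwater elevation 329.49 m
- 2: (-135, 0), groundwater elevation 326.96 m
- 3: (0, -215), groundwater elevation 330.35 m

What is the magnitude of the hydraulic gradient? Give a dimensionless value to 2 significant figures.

∂h/∂x = (326.96 − 329.49) / (-135 − 0) = +0.01874
∂h/∂y = (330.35 − 329.49) / (-215 − 0) = -0.004000
|∇h| = √(0.01874² + -0.004000²) = 0.01916

0.019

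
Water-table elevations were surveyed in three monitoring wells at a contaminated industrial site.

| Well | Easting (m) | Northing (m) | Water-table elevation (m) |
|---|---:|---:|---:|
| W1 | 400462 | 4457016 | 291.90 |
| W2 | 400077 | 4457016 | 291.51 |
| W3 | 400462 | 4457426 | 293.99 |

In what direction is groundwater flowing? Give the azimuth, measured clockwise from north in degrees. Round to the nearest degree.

191°

∂h/∂x = (291.51 − 291.90) / (400077 − 400462) = +0.001013
∂h/∂y = (293.99 − 291.90) / (4457426 − 4457016) = +0.005098
Flow direction (−∇h) has components (-0.001013 E, -0.005098 N).
Azimuth = atan2(E, N) = atan2(-0.001013, -0.005098) = 191.2° ≈ 191°.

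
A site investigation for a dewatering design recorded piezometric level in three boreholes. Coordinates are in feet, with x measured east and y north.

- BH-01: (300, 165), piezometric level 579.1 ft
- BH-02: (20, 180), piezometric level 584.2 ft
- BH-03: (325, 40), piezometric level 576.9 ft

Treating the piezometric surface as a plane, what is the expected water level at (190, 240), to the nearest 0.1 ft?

582.1 ft

Differences from BH-01: to BH-02 (Δx, Δy, Δh) = (-280, 15, +5.1); to BH-03 = (25, -125, -2.2).
Determinant of the coordinate differences = (-280)·(-125) − 25·15 = 34625.
∂h/∂x = [(+5.1)·(-125) − (-2.2)·15] / 34625 = -0.01746
∂h/∂y = [(-280)·(-2.2) − 25·(+5.1)] / 34625 = +0.01411
h(190, 240) = 579.1 + (-0.01746)·(-110) + (+0.01411)·(75) = 579.1 +1.920 +1.058 = 582.079 ft.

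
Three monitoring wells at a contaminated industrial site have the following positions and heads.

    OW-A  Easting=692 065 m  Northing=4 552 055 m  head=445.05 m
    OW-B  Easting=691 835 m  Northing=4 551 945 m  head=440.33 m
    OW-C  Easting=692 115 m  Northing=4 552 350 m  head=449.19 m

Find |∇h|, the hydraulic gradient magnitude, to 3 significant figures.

0.0189

Three-point gradient (reference OW-A): Δ to OW-B = (-230, -110, -4.72), Δ to OW-C = (50, 295, +4.14).
∂h/∂x = +0.01503, ∂h/∂y = +0.01149 (det = -62350).
|∇h| = √(0.01503² + 0.01149²) = 0.01892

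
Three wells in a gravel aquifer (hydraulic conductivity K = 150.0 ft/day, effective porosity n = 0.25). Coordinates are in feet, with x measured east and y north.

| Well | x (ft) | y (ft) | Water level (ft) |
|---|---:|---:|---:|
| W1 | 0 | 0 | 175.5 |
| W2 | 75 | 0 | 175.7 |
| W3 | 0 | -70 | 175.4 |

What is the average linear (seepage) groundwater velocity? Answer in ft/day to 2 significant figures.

1.8 ft/day

∂h/∂x = (175.7 − 175.5) / (75 − 0) = +0.002667
∂h/∂y = (175.4 − 175.5) / (-70 − 0) = +0.001429
|∇h| = √(0.002667² + 0.001429²) = 0.003026
Seepage velocity v = K·i/n = 150.0 × 0.003026 / 0.25 = 1.816 ft/day.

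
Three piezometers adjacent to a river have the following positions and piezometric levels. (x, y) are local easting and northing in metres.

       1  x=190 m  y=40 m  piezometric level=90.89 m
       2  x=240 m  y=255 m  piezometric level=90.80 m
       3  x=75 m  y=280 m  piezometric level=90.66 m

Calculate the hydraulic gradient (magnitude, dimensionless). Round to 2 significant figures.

0.00096

Taking 1 as reference: 2−1 = (50, 215, -0.09); 3−1 = (-115, 240, -0.23).
Determinant of the coordinate differences = 50·240 − (-115)·215 = 36725.
∂h/∂x = [(-0.09)·240 − (-0.23)·215] / 36725 = +0.0007583
∂h/∂y = [50·(-0.23) − (-115)·(-0.09)] / 36725 = -0.0005950
|∇h| = √(0.0007583² + -0.0005950²) = 0.0009639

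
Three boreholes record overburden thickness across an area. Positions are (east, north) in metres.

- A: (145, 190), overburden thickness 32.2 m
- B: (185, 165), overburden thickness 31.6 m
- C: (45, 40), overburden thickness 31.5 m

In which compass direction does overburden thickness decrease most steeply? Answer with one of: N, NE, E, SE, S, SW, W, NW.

SE

With d = a·x + b·y + c and A as origin, the differences give:
  40·a + (-25)·b = -0.6
  (-100)·a + (-150)·b = -0.7
Eliminate b (×(-150) and ×(-25), subtract): -8500·a = 72.50 → a = ∂d/∂x = -0.008529
Back-substitute: b = ∂d/∂y = +0.01035.
Steepest decrease is along −∇f = (+0.008529 E, -0.01035 N) → southeast.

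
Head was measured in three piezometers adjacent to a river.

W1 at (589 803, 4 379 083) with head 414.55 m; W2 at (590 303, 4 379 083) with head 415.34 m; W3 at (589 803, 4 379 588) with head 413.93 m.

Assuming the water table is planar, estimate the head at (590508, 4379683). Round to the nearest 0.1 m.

414.9 m

∂h/∂x = (415.34 − 414.55) / (590303 − 589803) = +0.001580
∂h/∂y = (413.93 − 414.55) / (4379588 − 4379083) = -0.001228
h(590508, 4379683) = 414.55 + (+0.001580)·(705) + (-0.001228)·(600) = 414.55 +1.114 -0.737 = 414.927 m.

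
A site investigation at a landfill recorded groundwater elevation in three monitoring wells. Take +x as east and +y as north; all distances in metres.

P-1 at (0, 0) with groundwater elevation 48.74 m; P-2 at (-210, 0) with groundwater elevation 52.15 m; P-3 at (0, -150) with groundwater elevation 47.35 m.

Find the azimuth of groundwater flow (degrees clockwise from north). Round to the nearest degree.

120°

∂h/∂x = (52.15 − 48.74) / (-210 − 0) = -0.01624
∂h/∂y = (47.35 − 48.74) / (-150 − 0) = +0.009267
Flow direction (−∇h) has components (+0.01624 E, -0.009267 N).
Azimuth = atan2(E, N) = atan2(+0.01624, -0.009267) = 119.7° ≈ 120°.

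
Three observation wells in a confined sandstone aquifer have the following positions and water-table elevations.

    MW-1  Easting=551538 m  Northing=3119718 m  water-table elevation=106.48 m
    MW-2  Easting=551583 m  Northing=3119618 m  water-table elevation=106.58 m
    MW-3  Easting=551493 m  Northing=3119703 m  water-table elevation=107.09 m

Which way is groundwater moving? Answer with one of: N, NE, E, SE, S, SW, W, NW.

Differences from MW-1: to MW-2 (Δx, Δy, Δh) = (45, -100, +0.10); to MW-3 = (-45, -15, +0.61).
Solve a·Δx + b·Δy = Δh: det = 45·(-15) − (-45)·(-100) = -5175.
∂h/∂x = [(+0.10)·(-15) − (+0.61)·(-100)] / -5175 = -0.01150
∂h/∂y = [45·(+0.61) − (-45)·(+0.10)] / -5175 = -0.006174
Flow = −∇h = (+0.01150 east, +0.006174 north), which points northeast.

NE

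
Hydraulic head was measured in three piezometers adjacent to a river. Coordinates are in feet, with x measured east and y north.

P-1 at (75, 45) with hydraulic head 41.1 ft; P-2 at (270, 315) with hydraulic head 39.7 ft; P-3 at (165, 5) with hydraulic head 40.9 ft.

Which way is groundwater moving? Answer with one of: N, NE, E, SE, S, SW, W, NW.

Differences from P-1: to P-2 (Δx, Δy, Δh) = (195, 270, -1.4); to P-3 = (90, -40, -0.2).
Determinant of the coordinate differences = 195·(-40) − 90·270 = -32100.
∂h/∂x = [(-1.4)·(-40) − (-0.2)·270] / -32100 = -0.003427
∂h/∂y = [195·(-0.2) − 90·(-1.4)] / -32100 = -0.002710
Flow = −∇h = (+0.003427 east, +0.002710 north), which points northeast.

NE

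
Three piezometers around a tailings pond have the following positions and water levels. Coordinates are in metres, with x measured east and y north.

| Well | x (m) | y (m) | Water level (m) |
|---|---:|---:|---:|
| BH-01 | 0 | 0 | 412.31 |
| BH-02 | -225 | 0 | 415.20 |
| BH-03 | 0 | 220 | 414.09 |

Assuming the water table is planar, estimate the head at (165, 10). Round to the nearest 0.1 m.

410.3 m

∂h/∂x = (415.20 − 412.31) / (-225 − 0) = -0.01284
∂h/∂y = (414.09 − 412.31) / (220 − 0) = +0.008091
h(165, 10) = 412.31 + (-0.01284)·(165) + (+0.008091)·(10) = 412.31 -2.119 +0.081 = 410.272 m.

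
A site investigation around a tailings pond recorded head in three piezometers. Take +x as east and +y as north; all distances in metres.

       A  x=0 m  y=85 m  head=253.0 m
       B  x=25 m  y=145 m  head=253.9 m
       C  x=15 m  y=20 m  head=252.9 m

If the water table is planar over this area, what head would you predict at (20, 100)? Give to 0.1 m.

With h = a·x + b·y + c and A as origin, the differences give:
  25·a + 60·b = +0.9
  15·a + (-65)·b = -0.1
Eliminate b (×(-65) and ×60, subtract): -2525·a = -52.50 → a = ∂h/∂x = +0.02079
Back-substitute: b = ∂h/∂y = +0.006337.
h(20, 100) = 253.0 + (+0.02079)·(20) + (+0.006337)·(15) = 253.0 +0.416 +0.095 = 253.511 m.

253.5 m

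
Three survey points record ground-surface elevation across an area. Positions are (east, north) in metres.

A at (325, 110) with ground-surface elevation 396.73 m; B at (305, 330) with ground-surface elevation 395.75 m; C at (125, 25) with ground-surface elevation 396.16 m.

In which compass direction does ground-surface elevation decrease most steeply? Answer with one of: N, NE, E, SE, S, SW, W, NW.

Taking A as reference: B−A = (-20, 220, -0.98); C−A = (-200, -85, -0.57).
Solve a·Δx + b·Δy = Δz: det = (-20)·(-85) − (-200)·220 = 45700.
∂z/∂x = [(-0.98)·(-85) − (-0.57)·220] / 45700 = +0.004567
∂z/∂y = [(-20)·(-0.57) − (-200)·(-0.98)] / 45700 = -0.004039
Steepest decrease is along −∇f = (-0.004567 E, +0.004039 N) → northwest.

NW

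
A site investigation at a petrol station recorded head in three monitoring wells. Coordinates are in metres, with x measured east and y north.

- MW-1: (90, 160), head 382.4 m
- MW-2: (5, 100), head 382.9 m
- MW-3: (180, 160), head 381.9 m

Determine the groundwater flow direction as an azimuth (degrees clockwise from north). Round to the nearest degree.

085°

Three-point gradient (reference MW-1): Δ to MW-2 = (-85, -60, +0.5), Δ to MW-3 = (90, 0, -0.5).
∂h/∂x = -0.005556, ∂h/∂y = -0.0004630 (det = 5400).
Flow direction (−∇h) has components (+0.005556 E, +0.0004630 N).
Azimuth = atan2(E, N) = atan2(+0.005556, +0.0004630) = 85.2° ≈ 085°.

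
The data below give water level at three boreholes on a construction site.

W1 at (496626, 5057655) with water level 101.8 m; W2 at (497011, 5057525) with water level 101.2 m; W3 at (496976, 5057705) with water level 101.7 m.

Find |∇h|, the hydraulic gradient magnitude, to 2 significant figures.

With h = a·x + b·y + c and W1 as origin, the differences give:
  385·a + (-130)·b = -0.6
  350·a + 50·b = -0.1
Eliminate b (×50 and ×(-130), subtract): 64750·a = -43.00 → a = ∂h/∂x = -0.0006641
Back-substitute: b = ∂h/∂y = +0.002649.
|∇h| = √(-0.0006641² + 0.002649²) = 0.002731

0.0027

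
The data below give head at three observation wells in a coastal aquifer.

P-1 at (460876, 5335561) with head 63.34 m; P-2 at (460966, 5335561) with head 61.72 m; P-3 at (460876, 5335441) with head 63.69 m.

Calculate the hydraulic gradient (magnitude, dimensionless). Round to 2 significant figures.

0.018

∂h/∂x = (61.72 − 63.34) / (460966 − 460876) = -0.01800
∂h/∂y = (63.69 − 63.34) / (5335441 − 5335561) = -0.002917
|∇h| = √(-0.01800² + -0.002917²) = 0.01823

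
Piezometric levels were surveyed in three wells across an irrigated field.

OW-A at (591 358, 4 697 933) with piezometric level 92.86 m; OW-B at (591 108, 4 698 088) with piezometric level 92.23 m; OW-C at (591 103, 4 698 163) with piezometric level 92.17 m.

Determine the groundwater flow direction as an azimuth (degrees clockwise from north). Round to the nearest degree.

287°

With h = a·x + b·y + c and OW-A as origin, the differences give:
  (-250)·a + 155·b = -0.63
  (-255)·a + 230·b = -0.69
Eliminate b (×230 and ×155, subtract): -17975·a = -37.950 → a = ∂h/∂x = +0.002111
Back-substitute: b = ∂h/∂y = -0.0006592.
Flow direction (−∇h) has components (-0.002111 E, +0.0006592 N).
Azimuth = atan2(E, N) = atan2(-0.002111, +0.0006592) = 287.3° ≈ 287°.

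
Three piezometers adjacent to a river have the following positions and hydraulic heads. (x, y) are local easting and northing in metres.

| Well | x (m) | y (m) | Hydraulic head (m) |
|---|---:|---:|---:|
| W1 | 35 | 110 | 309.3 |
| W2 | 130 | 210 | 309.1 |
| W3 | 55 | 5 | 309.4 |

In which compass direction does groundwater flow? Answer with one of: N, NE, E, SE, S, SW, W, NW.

NE

Differences from W1: to W2 (Δx, Δy, Δh) = (95, 100, -0.2); to W3 = (20, -105, +0.1).
Solve a·Δx + b·Δy = Δh: det = 95·(-105) − 20·100 = -11975.
∂h/∂x = [(-0.2)·(-105) − (+0.1)·100] / -11975 = -0.0009186
∂h/∂y = [95·(+0.1) − 20·(-0.2)] / -11975 = -0.001127
Flow = −∇h = (+0.0009186 east, +0.001127 north), which points northeast.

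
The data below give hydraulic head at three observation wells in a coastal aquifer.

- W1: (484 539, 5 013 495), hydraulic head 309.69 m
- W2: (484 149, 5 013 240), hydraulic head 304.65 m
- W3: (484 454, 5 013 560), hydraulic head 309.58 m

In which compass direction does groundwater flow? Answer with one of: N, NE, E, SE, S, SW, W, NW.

Taking W1 as reference: W2−W1 = (-390, -255, -5.04); W3−W1 = (-85, 65, -0.11).
Solve a·Δx + b·Δy = Δh: det = (-390)·65 − (-85)·(-255) = -47025.
∂h/∂x = [(-5.04)·65 − (-0.11)·(-255)] / -47025 = +0.007563
∂h/∂y = [(-390)·(-0.11) − (-85)·(-5.04)] / -47025 = +0.008198
Flow = −∇h = (-0.007563 east, -0.008198 north), which points southwest.

SW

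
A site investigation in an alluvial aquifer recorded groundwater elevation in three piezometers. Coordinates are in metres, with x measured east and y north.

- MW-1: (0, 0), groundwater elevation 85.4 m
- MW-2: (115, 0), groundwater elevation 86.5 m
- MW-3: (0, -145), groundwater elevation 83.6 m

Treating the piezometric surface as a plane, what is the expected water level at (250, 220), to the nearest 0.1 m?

∂h/∂x = (86.5 − 85.4) / (115 − 0) = +0.009565
∂h/∂y = (83.6 − 85.4) / (-145 − 0) = +0.01241
h(250, 220) = 85.4 + (+0.009565)·(250) + (+0.01241)·(220) = 85.4 +2.391 +2.731 = 90.522 m.

90.5 m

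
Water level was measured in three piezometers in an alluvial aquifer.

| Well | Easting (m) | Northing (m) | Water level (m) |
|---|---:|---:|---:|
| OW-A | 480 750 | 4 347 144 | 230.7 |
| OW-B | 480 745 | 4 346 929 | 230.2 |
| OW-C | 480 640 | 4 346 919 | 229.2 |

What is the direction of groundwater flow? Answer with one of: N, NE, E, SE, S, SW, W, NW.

Differences from OW-A: to OW-B (Δx, Δy, Δh) = (-5, -215, -0.5); to OW-C = (-110, -225, -1.5).
Determinant of the coordinate differences = (-5)·(-225) − (-110)·(-215) = -22525.
∂h/∂x = [(-0.5)·(-225) − (-1.5)·(-215)] / -22525 = +0.009323
∂h/∂y = [(-5)·(-1.5) − (-110)·(-0.5)] / -22525 = +0.002109
Flow = −∇h = (-0.009323 east, -0.002109 north), which points west.

W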